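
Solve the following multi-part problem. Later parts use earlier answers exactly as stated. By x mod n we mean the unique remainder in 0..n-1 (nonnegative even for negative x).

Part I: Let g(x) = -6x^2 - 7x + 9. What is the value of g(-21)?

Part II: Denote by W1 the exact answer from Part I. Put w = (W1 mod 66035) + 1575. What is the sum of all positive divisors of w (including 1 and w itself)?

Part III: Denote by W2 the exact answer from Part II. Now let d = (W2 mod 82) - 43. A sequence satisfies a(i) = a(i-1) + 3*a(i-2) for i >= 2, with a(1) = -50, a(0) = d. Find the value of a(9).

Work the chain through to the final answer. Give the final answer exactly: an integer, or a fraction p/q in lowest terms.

-50789

Part I: -6*(-21)^2 - 7*(-21)^1 + 9 = (-2646) + (147) + (9) = -2490; answer -2490
Part II: W1 = -2490; w = 65120; 65120 = 2^5 * 5 * 11 * 37; sigma = (1 + 2 + 4 + 8 + 16 + 32) * (1 + 5) * (1 + 11) * (1 + 37) = 63 * 6 * 12 * 38 = 172368; answer 172368
Part III: W2 = 172368; d = -39; a(2) = 1*(-50) + 3*(-39) = -167; iterating: a(2)=-167, a(3)=-317, a(4)=-818, a(5)=-1769, a(6)=-4223, a(7)=-9530, a(8)=-22199, a(9)=-50789; answer -50789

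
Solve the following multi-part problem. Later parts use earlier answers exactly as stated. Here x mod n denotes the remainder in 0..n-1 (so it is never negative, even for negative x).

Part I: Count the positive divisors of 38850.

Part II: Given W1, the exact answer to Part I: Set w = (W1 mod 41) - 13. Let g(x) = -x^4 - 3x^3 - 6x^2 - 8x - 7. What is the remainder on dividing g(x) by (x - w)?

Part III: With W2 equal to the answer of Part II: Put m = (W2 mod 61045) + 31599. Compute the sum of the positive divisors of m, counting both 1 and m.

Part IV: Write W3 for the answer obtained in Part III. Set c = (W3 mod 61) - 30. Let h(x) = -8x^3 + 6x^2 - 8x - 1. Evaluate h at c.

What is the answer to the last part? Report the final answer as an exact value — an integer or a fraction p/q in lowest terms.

Part I: 38850 = 2 * 3 * 5^2 * 7 * 37; number of divisors = (1+1) * (1+1) * (2+1) * (1+1) * (1+1) = 48; answer 48
Part II: W1 = 48; w = -6; remainder = value at the root: -1*(-6)^4 - 3*(-6)^3 - 6*(-6)^2 - 8*(-6)^1 - 7 = (-1296) + (648) + (-216) + (48) + (-7) = -823; answer -823
Part III: W2 = -823; m = 91821; 91821 = 3 * 127 * 241; sigma = (1 + 3) * (1 + 127) * (1 + 241) = 4 * 128 * 242 = 123904; answer 123904
Part IV: W3 = 123904; c = -17; -8*(-17)^3 + 6*(-17)^2 - 8*(-17)^1 - 1 = (39304) + (1734) + (136) + (-1) = 41173; answer 41173

41173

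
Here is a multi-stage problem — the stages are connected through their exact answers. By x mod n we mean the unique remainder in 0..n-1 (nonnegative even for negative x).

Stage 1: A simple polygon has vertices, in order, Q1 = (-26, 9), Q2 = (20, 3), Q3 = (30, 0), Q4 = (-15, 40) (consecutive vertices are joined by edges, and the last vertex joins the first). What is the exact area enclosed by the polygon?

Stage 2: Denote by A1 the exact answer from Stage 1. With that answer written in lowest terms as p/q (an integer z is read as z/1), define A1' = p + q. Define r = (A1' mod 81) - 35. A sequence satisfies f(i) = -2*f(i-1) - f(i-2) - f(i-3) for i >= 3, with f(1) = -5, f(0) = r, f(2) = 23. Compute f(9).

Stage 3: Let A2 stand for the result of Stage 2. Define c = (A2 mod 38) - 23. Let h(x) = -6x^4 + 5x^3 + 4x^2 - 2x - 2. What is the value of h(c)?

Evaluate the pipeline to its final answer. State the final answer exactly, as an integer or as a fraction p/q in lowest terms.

-216022

Stage 1: cross terms: (-26*3 - 20*9)=-258, (20*0 - 30*3)=-90, (30*40 - -15*0)=1200, (-15*9 - -26*40)=905; twice the area = |1757| = 1757; area = 1757/2; answer 1757/2
Stage 2: A1 = 1757/2; threaded value p + q = 1759; r = 23; f(3) = -2*(23) - 1*(-5) - 1*(23) = -64; iterating: f(3)=-64, f(4)=110, f(5)=-179, f(6)=312, f(7)=-555, f(8)=977, f(9)=-1711; answer -1711
Stage 3: A2 = -1711; c = 14; -6*(14)^4 + 5*(14)^3 + 4*(14)^2 - 2*(14)^1 - 2 = (-230496) + (13720) + (784) + (-28) + (-2) = -216022; answer -216022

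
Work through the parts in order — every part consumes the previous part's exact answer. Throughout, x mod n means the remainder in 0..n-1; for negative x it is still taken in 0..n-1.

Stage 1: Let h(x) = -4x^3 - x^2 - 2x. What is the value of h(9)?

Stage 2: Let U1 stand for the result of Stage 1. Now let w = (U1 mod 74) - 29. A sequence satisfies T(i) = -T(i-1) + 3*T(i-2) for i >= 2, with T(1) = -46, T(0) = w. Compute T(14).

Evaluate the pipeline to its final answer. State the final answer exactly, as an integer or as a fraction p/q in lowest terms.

1077424

Stage 1: -4*(9)^3 - 1*(9)^2 - 2*(9)^1 = (-2916) + (-81) + (-18) = -3015; answer -3015
Stage 2: U1 = -3015; w = -10; T(2) = -1*(-46) + 3*(-10) = 16; iterating: T(2)=16, T(3)=-154, T(4)=202, T(5)=-664, T(6)=1270, T(7)=-3262, T(8)=7072, T(9)=-16858, T(10)=38074, T(11)=-88648, T(12)=202870, T(13)=-468814, T(14)=1077424; answer 1077424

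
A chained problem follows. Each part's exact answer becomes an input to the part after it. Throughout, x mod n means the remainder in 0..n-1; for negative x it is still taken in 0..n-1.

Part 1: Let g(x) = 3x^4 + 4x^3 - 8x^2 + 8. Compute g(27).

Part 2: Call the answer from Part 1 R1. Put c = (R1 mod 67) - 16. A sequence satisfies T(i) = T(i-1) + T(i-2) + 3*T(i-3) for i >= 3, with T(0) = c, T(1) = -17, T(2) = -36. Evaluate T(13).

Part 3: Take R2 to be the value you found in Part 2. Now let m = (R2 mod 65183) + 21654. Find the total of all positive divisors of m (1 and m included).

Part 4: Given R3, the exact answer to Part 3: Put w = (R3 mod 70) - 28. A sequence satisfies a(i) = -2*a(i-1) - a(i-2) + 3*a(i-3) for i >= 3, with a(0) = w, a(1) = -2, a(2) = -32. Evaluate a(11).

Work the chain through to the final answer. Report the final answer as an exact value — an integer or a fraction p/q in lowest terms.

Part 1: 3*(27)^4 + 4*(27)^3 - 8*(27)^2 + 8 = (1594323) + (78732) + (-5832) + (8) = 1667231; answer 1667231
Part 2: R1 = 1667231; c = -13; T(3) = 1*(-36) + 1*(-17) + 3*(-13) = -92; iterating: T(3)=-92, T(4)=-179, T(5)=-379, T(6)=-834, T(7)=-1750, T(8)=-3721, T(9)=-7973, T(10)=-16944, T(11)=-36080, T(12)=-76943, T(13)=-163855; answer -163855
Part 3: R2 = -163855; m = 53348; 53348 = 2^2 * 13337; sigma = (1 + 2 + 4) * (1 + 13337) = 7 * 13338 = 93366; answer 93366
Part 4: R3 = 93366; w = 28; a(3) = -2*(-32) - 1*(-2) + 3*(28) = 150; iterating: a(3)=150, a(4)=-274, a(5)=302, a(6)=120, a(7)=-1364, a(8)=3514, a(9)=-5304, a(10)=3002, a(11)=9842; answer 9842

9842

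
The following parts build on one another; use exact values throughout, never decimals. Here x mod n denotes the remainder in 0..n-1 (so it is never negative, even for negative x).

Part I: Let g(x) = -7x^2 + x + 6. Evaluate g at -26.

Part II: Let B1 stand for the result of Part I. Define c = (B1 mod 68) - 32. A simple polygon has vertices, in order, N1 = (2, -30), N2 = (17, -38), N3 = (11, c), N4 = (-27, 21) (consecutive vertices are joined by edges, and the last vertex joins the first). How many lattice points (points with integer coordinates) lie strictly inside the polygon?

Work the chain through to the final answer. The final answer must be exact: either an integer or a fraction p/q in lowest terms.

Part I: -7*(-26)^2 + 1*(-26)^1 + 6 = (-4732) + (-26) + (6) = -4752; answer -4752
Part II: B1 = -4752; c = -24; cross terms: (2*-38 - 17*-30)=434, (17*-24 - 11*-38)=10, (11*21 - -27*-24)=-417, (-27*-30 - 2*21)=768; twice the area = |795| = 795; area = 795/2; boundary points = 1 + 2 + 1 + 1 = 5; strictly interior points = area - boundary/2 + 1 = 396; answer 396

396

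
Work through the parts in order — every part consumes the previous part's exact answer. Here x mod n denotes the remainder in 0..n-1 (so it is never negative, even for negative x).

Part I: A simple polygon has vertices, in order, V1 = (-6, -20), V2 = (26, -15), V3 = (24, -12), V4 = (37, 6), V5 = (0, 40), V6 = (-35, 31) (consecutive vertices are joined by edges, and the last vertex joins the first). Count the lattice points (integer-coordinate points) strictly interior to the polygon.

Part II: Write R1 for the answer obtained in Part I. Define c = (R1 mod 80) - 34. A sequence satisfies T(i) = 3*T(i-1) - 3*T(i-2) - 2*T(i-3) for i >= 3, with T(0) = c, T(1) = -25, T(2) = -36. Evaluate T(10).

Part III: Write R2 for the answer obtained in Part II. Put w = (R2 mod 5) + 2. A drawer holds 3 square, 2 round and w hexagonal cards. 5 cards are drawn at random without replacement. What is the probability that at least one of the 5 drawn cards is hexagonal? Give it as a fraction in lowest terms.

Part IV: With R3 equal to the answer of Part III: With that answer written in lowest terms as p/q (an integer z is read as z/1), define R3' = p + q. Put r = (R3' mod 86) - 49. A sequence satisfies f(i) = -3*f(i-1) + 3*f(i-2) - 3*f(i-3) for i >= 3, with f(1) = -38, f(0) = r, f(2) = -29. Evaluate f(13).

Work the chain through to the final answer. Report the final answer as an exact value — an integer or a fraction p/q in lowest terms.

Part I: cross terms: (-6*-15 - 26*-20)=610, (26*-12 - 24*-15)=48, (24*6 - 37*-12)=588, (37*40 - 0*6)=1480, (0*31 - -35*40)=1400, (-35*-20 - -6*31)=886; twice the area = |5012| = 5012; area = 2506; boundary points = 1 + 1 + 1 + 1 + 1 + 1 = 6; strictly interior points = area - boundary/2 + 1 = 2504; answer 2504
Part II: R1 = 2504; c = -10; T(3) = 3*(-36) - 3*(-25) - 2*(-10) = -13; iterating: T(3)=-13, T(4)=119, T(5)=468, T(6)=1073, T(7)=1577, T(8)=576, T(9)=-5149, T(10)=-20329; answer -20329
Part III: R2 = -20329; w = 3; total draws C(8,5) = 56; complement C(5,5) = 1; favorable 56 - 1 = 55; P = 55/56; answer 55/56
Part IV: R3 = 55/56; threaded value p + q = 111; r = -24; f(3) = -3*(-29) + 3*(-38) - 3*(-24) = 45; iterating: f(3)=45, f(4)=-108, f(5)=546, f(6)=-2097, f(7)=8253, f(8)=-32688, f(9)=129114, f(10)=-510165, f(11)=2015901, f(12)=-7965540, f(13)=31474818; answer 31474818

31474818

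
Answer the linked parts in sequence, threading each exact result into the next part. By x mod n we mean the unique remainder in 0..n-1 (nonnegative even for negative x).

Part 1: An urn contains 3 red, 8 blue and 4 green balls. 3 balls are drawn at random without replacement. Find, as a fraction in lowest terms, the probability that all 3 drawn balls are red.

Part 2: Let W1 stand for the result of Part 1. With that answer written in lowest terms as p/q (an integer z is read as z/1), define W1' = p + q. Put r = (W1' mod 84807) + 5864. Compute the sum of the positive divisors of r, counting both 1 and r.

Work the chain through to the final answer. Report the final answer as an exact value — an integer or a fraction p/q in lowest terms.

14880

Part 1: total draws C(15,3) = 455; favorable C(3,3) = 1; P = 1/455; answer 1/455
Part 2: W1 = 1/455; threaded value p + q = 456; r = 6320; 6320 = 2^4 * 5 * 79; sigma = (1 + 2 + 4 + 8 + 16) * (1 + 5) * (1 + 79) = 31 * 6 * 80 = 14880; answer 14880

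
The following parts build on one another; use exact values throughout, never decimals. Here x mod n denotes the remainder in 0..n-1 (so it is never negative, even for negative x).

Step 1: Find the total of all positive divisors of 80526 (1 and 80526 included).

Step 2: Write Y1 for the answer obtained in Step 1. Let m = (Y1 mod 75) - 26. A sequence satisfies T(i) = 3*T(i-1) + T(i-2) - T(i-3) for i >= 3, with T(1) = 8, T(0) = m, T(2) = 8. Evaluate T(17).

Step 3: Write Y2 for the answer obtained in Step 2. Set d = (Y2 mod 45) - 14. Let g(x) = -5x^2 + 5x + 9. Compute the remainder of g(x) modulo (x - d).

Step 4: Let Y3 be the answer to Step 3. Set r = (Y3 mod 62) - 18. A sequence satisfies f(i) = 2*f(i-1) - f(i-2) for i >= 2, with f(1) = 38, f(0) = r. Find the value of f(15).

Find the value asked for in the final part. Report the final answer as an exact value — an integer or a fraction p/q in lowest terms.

Step 1: 80526 = 2 * 3 * 13421; sigma = (1 + 2) * (1 + 3) * (1 + 13421) = 3 * 4 * 13422 = 161064; answer 161064
Step 2: Y1 = 161064; m = 13; T(3) = 3*(8) + 1*(8) - 1*(13) = 19; iterating: T(3)=19, T(4)=57, T(5)=182, T(6)=584, T(7)=1877, T(8)=6033, T(9)=19392, T(10)=62332, T(11)=200355, T(12)=644005, T(13)=2070038, T(14)=6653764, T(15)=21387325, T(16)=68745701, T(17)=220970664; answer 220970664
Step 3: Y2 = 220970664; d = -5; remainder = value at the root: -5*(-5)^2 + 5*(-5)^1 + 9 = (-125) + (-25) + (9) = -141; answer -141
Step 4: Y3 = -141; r = 27; f(2) = 2*(38) - 1*(27) = 49; iterating: f(2)=49, f(3)=60, f(4)=71, f(5)=82, f(6)=93, f(7)=104, f(8)=115, f(9)=126, f(10)=137, f(11)=148, f(12)=159, f(13)=170, f(14)=181, f(15)=192; answer 192

192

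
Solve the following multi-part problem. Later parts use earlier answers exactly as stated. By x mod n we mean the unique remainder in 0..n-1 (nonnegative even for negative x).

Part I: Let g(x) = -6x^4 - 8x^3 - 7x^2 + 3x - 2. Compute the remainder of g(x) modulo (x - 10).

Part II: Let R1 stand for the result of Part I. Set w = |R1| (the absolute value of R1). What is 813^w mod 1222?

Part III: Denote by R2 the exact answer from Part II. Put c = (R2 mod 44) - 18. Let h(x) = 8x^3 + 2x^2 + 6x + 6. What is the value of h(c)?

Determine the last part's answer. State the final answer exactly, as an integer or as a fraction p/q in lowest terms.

Part I: remainder = value at the root: -6*(10)^4 - 8*(10)^3 - 7*(10)^2 + 3*(10)^1 - 2 = (-60000) + (-8000) + (-700) + (30) + (-2) = -68672; answer -68672
Part II: R1 = -68672; w = 68672; squarings mod 1222: 813^1=813, 813^2=1089, 813^4=581, 813^8=289, 813^16=425, 813^32=991, 813^64=815, 813^128=679, 813^256=347, 813^512=653, 813^1024=1153, 813^2048=1095, 813^4096=243, 813^8192=393, 813^16384=477, 813^32768=237, 813^65536=1179; 813^68672 = 813^64 * 813^1024 * 813^2048 * 813^65536 = 263 (mod 1222); answer 263
Part III: R2 = 263; c = 25; 8*(25)^3 + 2*(25)^2 + 6*(25)^1 + 6 = (125000) + (1250) + (150) + (6) = 126406; answer 126406

126406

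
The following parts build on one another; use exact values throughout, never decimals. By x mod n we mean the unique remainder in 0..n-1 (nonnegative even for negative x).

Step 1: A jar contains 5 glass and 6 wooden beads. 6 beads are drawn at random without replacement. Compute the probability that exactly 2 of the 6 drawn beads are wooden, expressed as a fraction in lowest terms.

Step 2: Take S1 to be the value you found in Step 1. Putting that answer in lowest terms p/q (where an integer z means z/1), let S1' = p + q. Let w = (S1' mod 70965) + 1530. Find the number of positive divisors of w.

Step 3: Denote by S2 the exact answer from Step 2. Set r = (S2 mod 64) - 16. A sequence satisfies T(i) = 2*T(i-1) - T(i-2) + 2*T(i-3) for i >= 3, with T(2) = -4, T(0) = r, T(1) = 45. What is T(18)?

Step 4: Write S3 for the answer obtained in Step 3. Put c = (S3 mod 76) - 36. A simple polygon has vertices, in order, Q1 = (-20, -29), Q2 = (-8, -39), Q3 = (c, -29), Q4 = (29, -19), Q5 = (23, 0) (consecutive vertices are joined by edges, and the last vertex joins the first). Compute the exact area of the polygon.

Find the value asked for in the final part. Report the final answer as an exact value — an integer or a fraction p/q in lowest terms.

1871/2

Step 1: total draws C(11,6) = 462; favorable C(6,2)*C(5,4) = 75; P = 25/154; answer 25/154
Step 2: S1 = 25/154; threaded value p + q = 179; w = 1709; 1709 is prime, so its only divisors are 1 and 1709; count = 2; answer 2
Step 3: S2 = 2; r = -14; T(3) = 2*(-4) - 1*(45) + 2*(-14) = -81; iterating: T(3)=-81, T(4)=-68, T(5)=-63, T(6)=-220, T(7)=-513, T(8)=-932, T(9)=-1791, T(10)=-3676, T(11)=-7425, T(12)=-14756, T(13)=-29439, T(14)=-58972, T(15)=-118017, T(16)=-235940, T(17)=-471807, T(18)=-943708; answer -943708
Step 4: S3 = -943708; c = 24; cross terms: (-20*-39 - -8*-29)=548, (-8*-29 - 24*-39)=1168, (24*-19 - 29*-29)=385, (29*0 - 23*-19)=437, (23*-29 - -20*0)=-667; twice the area = |1871| = 1871; area = 1871/2; answer 1871/2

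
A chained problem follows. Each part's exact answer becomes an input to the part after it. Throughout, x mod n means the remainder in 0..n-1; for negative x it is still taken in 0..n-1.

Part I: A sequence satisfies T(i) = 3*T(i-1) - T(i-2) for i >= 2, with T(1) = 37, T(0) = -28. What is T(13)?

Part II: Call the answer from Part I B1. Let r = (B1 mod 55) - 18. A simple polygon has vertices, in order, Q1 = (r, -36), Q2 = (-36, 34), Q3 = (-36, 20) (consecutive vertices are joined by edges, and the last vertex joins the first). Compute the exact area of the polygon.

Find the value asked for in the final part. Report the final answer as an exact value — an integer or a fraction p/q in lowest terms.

476

Part I: T(2) = 3*(37) - 1*(-28) = 139; iterating: T(2)=139, T(3)=380, T(4)=1001, T(5)=2623, T(6)=6868, T(7)=17981, T(8)=47075, T(9)=123244, T(10)=322657, T(11)=844727, T(12)=2211524, T(13)=5789845; answer 5789845
Part II: B1 = 5789845; r = 32; cross terms: (32*34 - -36*-36)=-208, (-36*20 - -36*34)=504, (-36*-36 - 32*20)=656; twice the area = |952| = 952; area = 476; answer 476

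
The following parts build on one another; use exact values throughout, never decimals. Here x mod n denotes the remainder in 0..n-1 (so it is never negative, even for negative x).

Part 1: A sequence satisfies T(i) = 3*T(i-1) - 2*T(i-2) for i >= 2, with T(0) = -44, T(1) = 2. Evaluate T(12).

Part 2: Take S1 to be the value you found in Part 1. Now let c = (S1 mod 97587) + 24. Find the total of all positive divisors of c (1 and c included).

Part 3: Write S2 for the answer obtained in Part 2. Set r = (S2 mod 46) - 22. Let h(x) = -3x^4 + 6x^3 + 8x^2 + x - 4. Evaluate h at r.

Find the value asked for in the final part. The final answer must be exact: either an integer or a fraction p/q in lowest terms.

-634990

Part 1: T(2) = 3*(2) - 2*(-44) = 94; iterating: T(2)=94, T(3)=278, T(4)=646, T(5)=1382, T(6)=2854, T(7)=5798, T(8)=11686, T(9)=23462, T(10)=47014, T(11)=94118, T(12)=188326; answer 188326
Part 2: S1 = 188326; c = 90763; 90763 = 17 * 19 * 281; sigma = (1 + 17) * (1 + 19) * (1 + 281) = 18 * 20 * 282 = 101520; answer 101520
Part 3: S2 = 101520; r = 22; -3*(22)^4 + 6*(22)^3 + 8*(22)^2 + 1*(22)^1 - 4 = (-702768) + (63888) + (3872) + (22) + (-4) = -634990; answer -634990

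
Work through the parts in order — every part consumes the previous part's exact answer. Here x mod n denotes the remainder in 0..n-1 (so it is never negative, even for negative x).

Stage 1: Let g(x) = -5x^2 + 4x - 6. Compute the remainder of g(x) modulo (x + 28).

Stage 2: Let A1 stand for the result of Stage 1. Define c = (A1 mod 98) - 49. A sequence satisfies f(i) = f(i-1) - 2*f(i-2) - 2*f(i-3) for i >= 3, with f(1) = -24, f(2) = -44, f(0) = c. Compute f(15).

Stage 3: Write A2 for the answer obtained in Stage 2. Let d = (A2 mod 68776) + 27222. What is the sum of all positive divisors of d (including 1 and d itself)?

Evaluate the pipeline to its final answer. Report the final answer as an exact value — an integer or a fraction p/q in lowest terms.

181104

Stage 1: remainder = value at the root: -5*(-28)^2 + 4*(-28)^1 - 6 = (-3920) + (-112) + (-6) = -4038; answer -4038
Stage 2: A1 = -4038; c = 29; f(3) = 1*(-44) - 2*(-24) - 2*(29) = -54; iterating: f(3)=-54, f(4)=82, f(5)=278, f(6)=222, f(7)=-498, f(8)=-1498, f(9)=-946, f(10)=3046, f(11)=7934, f(12)=3734, f(13)=-18226, f(14)=-41562, f(15)=-12578; answer -12578
Stage 3: A2 = -12578; d = 83420; 83420 = 2^2 * 5 * 43 * 97; sigma = (1 + 2 + 4) * (1 + 5) * (1 + 43) * (1 + 97) = 7 * 6 * 44 * 98 = 181104; answer 181104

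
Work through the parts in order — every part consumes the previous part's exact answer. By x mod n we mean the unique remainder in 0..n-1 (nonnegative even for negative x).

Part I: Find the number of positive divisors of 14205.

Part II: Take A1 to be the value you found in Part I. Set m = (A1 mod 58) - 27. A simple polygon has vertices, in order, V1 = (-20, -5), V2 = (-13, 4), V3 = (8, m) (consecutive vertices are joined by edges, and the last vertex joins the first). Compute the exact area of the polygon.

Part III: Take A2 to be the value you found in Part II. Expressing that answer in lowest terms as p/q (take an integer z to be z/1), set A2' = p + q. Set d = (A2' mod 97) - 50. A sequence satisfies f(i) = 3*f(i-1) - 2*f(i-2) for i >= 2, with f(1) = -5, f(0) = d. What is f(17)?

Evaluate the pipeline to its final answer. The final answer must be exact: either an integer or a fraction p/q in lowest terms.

Part I: 14205 = 3 * 5 * 947; number of divisors = (1+1) * (1+1) * (1+1) = 8; answer 8
Part II: A1 = 8; m = -19; cross terms: (-20*4 - -13*-5)=-145, (-13*-19 - 8*4)=215, (8*-5 - -20*-19)=-420; twice the area = |-350| = 350; area = 175; answer 175
Part III: A2 = 175; threaded value p + q = 176; d = 29; f(2) = 3*(-5) - 2*(29) = -73; iterating: f(2)=-73, f(3)=-209, f(4)=-481, f(5)=-1025, f(6)=-2113, f(7)=-4289, f(8)=-8641, f(9)=-17345, f(10)=-34753, f(11)=-69569, f(12)=-139201, f(13)=-278465, f(14)=-556993, f(15)=-1114049, f(16)=-2228161, f(17)=-4456385; answer -4456385

-4456385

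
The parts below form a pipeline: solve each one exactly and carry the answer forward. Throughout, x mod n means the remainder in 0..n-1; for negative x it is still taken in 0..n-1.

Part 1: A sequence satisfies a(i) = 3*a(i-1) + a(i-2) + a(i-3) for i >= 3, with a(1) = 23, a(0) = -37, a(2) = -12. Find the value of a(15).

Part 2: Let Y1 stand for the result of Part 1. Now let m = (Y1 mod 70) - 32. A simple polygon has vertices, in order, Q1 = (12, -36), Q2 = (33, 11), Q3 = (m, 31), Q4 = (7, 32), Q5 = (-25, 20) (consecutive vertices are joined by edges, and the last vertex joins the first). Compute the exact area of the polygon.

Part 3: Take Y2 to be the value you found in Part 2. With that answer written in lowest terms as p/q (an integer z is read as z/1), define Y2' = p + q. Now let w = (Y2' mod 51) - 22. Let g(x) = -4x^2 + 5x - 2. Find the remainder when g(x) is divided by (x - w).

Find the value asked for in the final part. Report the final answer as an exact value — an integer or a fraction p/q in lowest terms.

Part 1: a(3) = 3*(-12) + 1*(23) + 1*(-37) = -50; iterating: a(3)=-50, a(4)=-139, a(5)=-479, a(6)=-1626, a(7)=-5496, a(8)=-18593, a(9)=-62901, a(10)=-212792, a(11)=-719870, a(12)=-2435303, a(13)=-8238571, a(14)=-27870886, a(15)=-94286532; answer -94286532
Part 2: Y1 = -94286532; m = 6; cross terms: (12*11 - 33*-36)=1320, (33*31 - 6*11)=957, (6*32 - 7*31)=-25, (7*20 - -25*32)=940, (-25*-36 - 12*20)=660; twice the area = |3852| = 3852; area = 1926; answer 1926
Part 3: Y2 = 1926; threaded value p + q = 1927; w = 18; remainder = value at the root: -4*(18)^2 + 5*(18)^1 - 2 = (-1296) + (90) + (-2) = -1208; answer -1208

-1208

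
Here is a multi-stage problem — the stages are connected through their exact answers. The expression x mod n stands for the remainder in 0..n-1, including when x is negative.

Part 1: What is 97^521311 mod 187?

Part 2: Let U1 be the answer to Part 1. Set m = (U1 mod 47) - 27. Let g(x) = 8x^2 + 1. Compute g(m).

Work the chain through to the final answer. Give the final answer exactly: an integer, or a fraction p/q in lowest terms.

Part 1: squarings mod 187: 97^1=97, 97^2=59, 97^4=115, 97^8=135, 97^16=86, 97^32=103, 97^64=137, 97^128=69, 97^256=86, 97^512=103, 97^1024=137, 97^2048=69, 97^4096=86, 97^8192=103, 97^16384=137, 97^32768=69, 97^65536=86, 97^131072=103, 97^262144=137; 97^521311 = 97^1 * 97^2 * 97^4 * 97^8 * 97^16 * 97^64 * 97^1024 * 97^4096 * 97^8192 * 97^16384 * 97^32768 * 97^65536 * 97^131072 * 97^262144 = 163 (mod 187); answer 163
Part 2: U1 = 163; m = -5; 8*(-5)^2 + 1 = (200) + (1) = 201; answer 201

201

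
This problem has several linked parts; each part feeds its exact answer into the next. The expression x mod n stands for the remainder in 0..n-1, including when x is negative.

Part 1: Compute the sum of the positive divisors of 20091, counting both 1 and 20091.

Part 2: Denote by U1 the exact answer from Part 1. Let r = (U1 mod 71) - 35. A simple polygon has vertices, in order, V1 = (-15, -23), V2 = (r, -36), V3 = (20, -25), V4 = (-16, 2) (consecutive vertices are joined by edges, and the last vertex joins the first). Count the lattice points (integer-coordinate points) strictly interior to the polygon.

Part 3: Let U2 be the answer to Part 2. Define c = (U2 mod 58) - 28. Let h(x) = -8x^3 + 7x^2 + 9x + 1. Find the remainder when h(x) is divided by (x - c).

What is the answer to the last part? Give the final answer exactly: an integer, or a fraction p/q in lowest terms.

-135641

Part 1: 20091 = 3 * 37 * 181; sigma = (1 + 3) * (1 + 37) * (1 + 181) = 4 * 38 * 182 = 27664; answer 27664
Part 2: U1 = 27664; r = 10; cross terms: (-15*-36 - 10*-23)=770, (10*-25 - 20*-36)=470, (20*2 - -16*-25)=-360, (-16*-23 - -15*2)=398; twice the area = |1278| = 1278; area = 639; boundary points = 1 + 1 + 9 + 1 = 12; strictly interior points = area - boundary/2 + 1 = 634; answer 634
Part 3: U2 = 634; c = 26; remainder = value at the root: -8*(26)^3 + 7*(26)^2 + 9*(26)^1 + 1 = (-140608) + (4732) + (234) + (1) = -135641; answer -135641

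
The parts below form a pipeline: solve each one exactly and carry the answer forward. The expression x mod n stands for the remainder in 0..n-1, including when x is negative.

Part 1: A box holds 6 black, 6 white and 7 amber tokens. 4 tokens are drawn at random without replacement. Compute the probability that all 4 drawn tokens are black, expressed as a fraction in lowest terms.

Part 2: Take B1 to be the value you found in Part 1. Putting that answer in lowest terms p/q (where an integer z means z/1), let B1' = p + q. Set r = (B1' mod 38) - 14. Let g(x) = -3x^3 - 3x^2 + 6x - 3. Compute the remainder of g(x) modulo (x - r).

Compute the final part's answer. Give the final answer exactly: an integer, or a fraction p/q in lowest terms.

1887

Part 1: total draws C(19,4) = 3876; favorable C(6,4) = 15; P = 5/1292; answer 5/1292
Part 2: B1 = 5/1292; threaded value p + q = 1297; r = -9; remainder = value at the root: -3*(-9)^3 - 3*(-9)^2 + 6*(-9)^1 - 3 = (2187) + (-243) + (-54) + (-3) = 1887; answer 1887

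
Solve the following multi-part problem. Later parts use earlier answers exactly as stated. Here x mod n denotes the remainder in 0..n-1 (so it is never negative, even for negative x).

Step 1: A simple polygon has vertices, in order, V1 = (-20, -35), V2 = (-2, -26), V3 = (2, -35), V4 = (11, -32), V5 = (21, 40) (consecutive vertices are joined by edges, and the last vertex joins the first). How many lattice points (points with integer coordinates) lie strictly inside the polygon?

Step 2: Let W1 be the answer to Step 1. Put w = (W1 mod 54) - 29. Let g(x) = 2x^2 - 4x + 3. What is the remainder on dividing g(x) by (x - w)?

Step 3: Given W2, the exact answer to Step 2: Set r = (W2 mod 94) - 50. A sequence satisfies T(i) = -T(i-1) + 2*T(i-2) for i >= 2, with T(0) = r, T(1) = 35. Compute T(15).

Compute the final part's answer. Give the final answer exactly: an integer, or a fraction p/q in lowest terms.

218475

Step 1: cross terms: (-20*-26 - -2*-35)=450, (-2*-35 - 2*-26)=122, (2*-32 - 11*-35)=321, (11*40 - 21*-32)=1112, (21*-35 - -20*40)=65; twice the area = |2070| = 2070; area = 1035; boundary points = 9 + 1 + 3 + 2 + 1 = 16; strictly interior points = area - boundary/2 + 1 = 1028; answer 1028
Step 2: W1 = 1028; w = -27; remainder = value at the root: 2*(-27)^2 - 4*(-27)^1 + 3 = (1458) + (108) + (3) = 1569; answer 1569
Step 3: W2 = 1569; r = 15; T(2) = -1*(35) + 2*(15) = -5; iterating: T(2)=-5, T(3)=75, T(4)=-85, T(5)=235, T(6)=-405, T(7)=875, T(8)=-1685, T(9)=3435, T(10)=-6805, T(11)=13675, T(12)=-27285, T(13)=54635, T(14)=-109205, T(15)=218475; answer 218475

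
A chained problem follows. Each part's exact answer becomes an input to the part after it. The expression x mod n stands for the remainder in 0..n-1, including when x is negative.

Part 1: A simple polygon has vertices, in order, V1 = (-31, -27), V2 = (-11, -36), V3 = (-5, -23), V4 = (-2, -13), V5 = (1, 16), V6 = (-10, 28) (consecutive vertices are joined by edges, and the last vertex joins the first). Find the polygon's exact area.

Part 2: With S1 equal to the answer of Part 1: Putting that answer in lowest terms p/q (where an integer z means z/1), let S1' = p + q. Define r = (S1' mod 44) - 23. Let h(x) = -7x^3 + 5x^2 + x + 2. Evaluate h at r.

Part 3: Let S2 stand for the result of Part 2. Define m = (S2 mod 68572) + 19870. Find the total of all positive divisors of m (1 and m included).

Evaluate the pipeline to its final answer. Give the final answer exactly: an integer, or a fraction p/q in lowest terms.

36084

Part 1: cross terms: (-31*-36 - -11*-27)=819, (-11*-23 - -5*-36)=73, (-5*-13 - -2*-23)=19, (-2*16 - 1*-13)=-19, (1*28 - -10*16)=188, (-10*-27 - -31*28)=1138; twice the area = |2218| = 2218; area = 1109; answer 1109
Part 2: S1 = 1109; threaded value p + q = 1110; r = -13; -7*(-13)^3 + 5*(-13)^2 + 1*(-13)^1 + 2 = (15379) + (845) + (-13) + (2) = 16213; answer 16213
Part 3: S2 = 16213; m = 36083; 36083 is prime, so its only divisors are 1 and 36083; sigma = 1 + 36083 = 36084; answer 36084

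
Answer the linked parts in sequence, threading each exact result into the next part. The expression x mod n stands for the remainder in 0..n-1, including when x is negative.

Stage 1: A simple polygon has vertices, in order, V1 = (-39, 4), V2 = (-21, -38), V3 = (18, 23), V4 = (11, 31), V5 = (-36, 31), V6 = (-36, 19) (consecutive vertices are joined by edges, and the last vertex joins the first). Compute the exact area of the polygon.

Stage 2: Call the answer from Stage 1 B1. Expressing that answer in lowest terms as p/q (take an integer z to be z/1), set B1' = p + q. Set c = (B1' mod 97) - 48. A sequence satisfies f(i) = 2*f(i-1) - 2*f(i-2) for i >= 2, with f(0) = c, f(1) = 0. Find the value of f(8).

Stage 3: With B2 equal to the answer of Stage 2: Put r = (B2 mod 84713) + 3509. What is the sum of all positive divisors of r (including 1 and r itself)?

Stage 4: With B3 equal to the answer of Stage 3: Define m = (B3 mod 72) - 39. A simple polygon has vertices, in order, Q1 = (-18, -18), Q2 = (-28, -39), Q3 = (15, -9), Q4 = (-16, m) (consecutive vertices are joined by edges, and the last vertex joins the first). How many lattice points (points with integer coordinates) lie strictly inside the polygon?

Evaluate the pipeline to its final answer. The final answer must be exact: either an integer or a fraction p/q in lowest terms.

737

Stage 1: cross terms: (-39*-38 - -21*4)=1566, (-21*23 - 18*-38)=201, (18*31 - 11*23)=305, (11*31 - -36*31)=1457, (-36*19 - -36*31)=432, (-36*4 - -39*19)=597; twice the area = |4558| = 4558; area = 2279; answer 2279
Stage 2: B1 = 2279; threaded value p + q = 2280; c = 1; f(2) = 2*(0) - 2*(1) = -2; iterating: f(2)=-2, f(3)=-4, f(4)=-4, f(5)=0, f(6)=8, f(7)=16, f(8)=16; answer 16
Stage 3: B2 = 16; r = 3525; 3525 = 3 * 5^2 * 47; sigma = (1 + 3) * (1 + 5 + 25) * (1 + 47) = 4 * 31 * 48 = 5952; answer 5952
Stage 4: B3 = 5952; m = 9; cross terms: (-18*-39 - -28*-18)=198, (-28*-9 - 15*-39)=837, (15*9 - -16*-9)=-9, (-16*-18 - -18*9)=450; twice the area = |1476| = 1476; area = 738; boundary points = 1 + 1 + 1 + 1 = 4; strictly interior points = area - boundary/2 + 1 = 737; answer 737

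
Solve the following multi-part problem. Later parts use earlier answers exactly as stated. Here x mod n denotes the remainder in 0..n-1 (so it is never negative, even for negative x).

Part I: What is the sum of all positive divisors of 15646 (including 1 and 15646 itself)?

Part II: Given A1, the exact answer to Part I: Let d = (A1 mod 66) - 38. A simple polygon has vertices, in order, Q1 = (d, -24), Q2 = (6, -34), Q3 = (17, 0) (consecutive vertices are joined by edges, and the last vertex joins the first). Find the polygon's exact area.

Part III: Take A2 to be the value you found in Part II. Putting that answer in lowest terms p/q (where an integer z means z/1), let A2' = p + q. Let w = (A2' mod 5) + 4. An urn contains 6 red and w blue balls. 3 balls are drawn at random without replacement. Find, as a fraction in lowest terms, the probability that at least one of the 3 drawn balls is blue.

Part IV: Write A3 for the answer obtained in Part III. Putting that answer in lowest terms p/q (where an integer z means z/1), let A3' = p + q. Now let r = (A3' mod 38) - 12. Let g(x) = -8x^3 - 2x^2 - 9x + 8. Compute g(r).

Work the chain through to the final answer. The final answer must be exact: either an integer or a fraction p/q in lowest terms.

Part I: 15646 = 2 * 7823; sigma = (1 + 2) * (1 + 7823) = 3 * 7824 = 23472; answer 23472
Part II: A1 = 23472; d = 4; cross terms: (4*-34 - 6*-24)=8, (6*0 - 17*-34)=578, (17*-24 - 4*0)=-408; twice the area = |178| = 178; area = 89; answer 89
Part III: A2 = 89; threaded value p + q = 90; w = 4; total draws C(10,3) = 120; complement C(6,3) = 20; favorable 120 - 20 = 100; P = 5/6; answer 5/6
Part IV: A3 = 5/6; threaded value p + q = 11; r = -1; -8*(-1)^3 - 2*(-1)^2 - 9*(-1)^1 + 8 = (8) + (-2) + (9) + (8) = 23; answer 23

23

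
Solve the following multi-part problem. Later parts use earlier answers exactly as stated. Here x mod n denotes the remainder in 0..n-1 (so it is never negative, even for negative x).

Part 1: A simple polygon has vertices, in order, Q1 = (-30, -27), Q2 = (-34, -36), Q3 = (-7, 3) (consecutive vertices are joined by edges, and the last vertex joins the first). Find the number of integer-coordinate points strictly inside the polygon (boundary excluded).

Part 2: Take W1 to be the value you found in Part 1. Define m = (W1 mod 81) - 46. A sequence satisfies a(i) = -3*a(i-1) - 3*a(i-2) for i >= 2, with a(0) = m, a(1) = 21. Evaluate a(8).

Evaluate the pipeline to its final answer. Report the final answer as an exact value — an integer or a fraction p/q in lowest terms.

Part 1: cross terms: (-30*-36 - -34*-27)=162, (-34*3 - -7*-36)=-354, (-7*-27 - -30*3)=279; twice the area = |87| = 87; area = 87/2; boundary points = 1 + 3 + 1 = 5; strictly interior points = area - boundary/2 + 1 = 42; answer 42
Part 2: W1 = 42; m = -4; a(2) = -3*(21) - 3*(-4) = -51; iterating: a(2)=-51, a(3)=90, a(4)=-117, a(5)=81, a(6)=108, a(7)=-567, a(8)=1377; answer 1377

1377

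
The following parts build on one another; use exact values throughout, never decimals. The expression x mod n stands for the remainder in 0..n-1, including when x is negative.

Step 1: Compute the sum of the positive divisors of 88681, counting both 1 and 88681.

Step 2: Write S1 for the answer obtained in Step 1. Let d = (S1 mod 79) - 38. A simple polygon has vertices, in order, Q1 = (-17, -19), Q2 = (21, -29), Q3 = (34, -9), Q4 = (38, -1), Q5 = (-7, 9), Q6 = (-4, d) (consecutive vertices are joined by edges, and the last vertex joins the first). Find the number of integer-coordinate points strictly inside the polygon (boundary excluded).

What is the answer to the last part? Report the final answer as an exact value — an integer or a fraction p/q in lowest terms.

1245

Step 1: 88681 is prime, so its only divisors are 1 and 88681; sigma = 1 + 88681 = 88682; answer 88682
Step 2: S1 = 88682; d = 6; cross terms: (-17*-29 - 21*-19)=892, (21*-9 - 34*-29)=797, (34*-1 - 38*-9)=308, (38*9 - -7*-1)=335, (-7*6 - -4*9)=-6, (-4*-19 - -17*6)=178; twice the area = |2504| = 2504; area = 1252; boundary points = 2 + 1 + 4 + 5 + 3 + 1 = 16; strictly interior points = area - boundary/2 + 1 = 1245; answer 1245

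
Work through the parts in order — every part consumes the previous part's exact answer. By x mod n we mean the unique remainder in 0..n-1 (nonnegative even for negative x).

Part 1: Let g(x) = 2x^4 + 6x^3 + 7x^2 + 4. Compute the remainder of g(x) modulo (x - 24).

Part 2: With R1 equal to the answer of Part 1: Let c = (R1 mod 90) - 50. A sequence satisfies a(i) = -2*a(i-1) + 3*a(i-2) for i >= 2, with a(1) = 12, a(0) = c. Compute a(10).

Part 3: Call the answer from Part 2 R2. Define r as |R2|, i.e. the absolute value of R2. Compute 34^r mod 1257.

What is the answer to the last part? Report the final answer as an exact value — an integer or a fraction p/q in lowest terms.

Part 1: remainder = value at the root: 2*(24)^4 + 6*(24)^3 + 7*(24)^2 + 4 = (663552) + (82944) + (4032) + (4) = 750532; answer 750532
Part 2: R1 = 750532; c = -28; a(2) = -2*(12) + 3*(-28) = -108; iterating: a(2)=-108, a(3)=252, a(4)=-828, a(5)=2412, a(6)=-7308, a(7)=21852, a(8)=-65628, a(9)=196812, a(10)=-590508; answer -590508
Part 3: R2 = -590508; r = 590508; squarings mod 1257: 34^1=34, 34^2=1156, 34^4=145, 34^8=913, 34^16=178, 34^32=259, 34^64=460, 34^128=424, 34^256=25, 34^512=625, 34^1024=955, 34^2048=700, 34^4096=1027, 34^8192=106, 34^16384=1180, 34^32768=901, 34^65536=1036, 34^131072=1075, 34^262144=442, 34^524288=529; 34^590508 = 34^4 * 34^8 * 34^32 * 34^128 * 34^512 * 34^65536 * 34^524288 = 1153 (mod 1257); answer 1153

1153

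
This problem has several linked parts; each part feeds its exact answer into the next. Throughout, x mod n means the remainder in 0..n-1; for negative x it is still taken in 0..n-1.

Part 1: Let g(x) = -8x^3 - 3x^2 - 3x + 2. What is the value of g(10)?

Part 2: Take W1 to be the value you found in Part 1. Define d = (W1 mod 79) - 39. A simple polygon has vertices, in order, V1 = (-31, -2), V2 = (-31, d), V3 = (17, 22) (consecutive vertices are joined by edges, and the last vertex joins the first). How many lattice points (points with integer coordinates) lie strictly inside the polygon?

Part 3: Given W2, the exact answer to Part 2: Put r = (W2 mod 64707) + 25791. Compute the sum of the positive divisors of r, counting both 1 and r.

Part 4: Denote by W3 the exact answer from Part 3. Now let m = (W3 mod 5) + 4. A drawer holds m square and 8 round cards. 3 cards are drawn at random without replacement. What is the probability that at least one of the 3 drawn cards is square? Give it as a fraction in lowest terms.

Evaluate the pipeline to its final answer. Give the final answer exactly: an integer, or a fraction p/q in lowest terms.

57/65

Part 1: -8*(10)^3 - 3*(10)^2 - 3*(10)^1 + 2 = (-8000) + (-300) + (-30) + (2) = -8328; answer -8328
Part 2: W1 = -8328; d = 7; cross terms: (-31*7 - -31*-2)=-279, (-31*22 - 17*7)=-801, (17*-2 - -31*22)=648; twice the area = |-432| = 432; area = 216; boundary points = 9 + 3 + 24 = 36; strictly interior points = area - boundary/2 + 1 = 199; answer 199
Part 3: W2 = 199; r = 25990; 25990 = 2 * 5 * 23 * 113; sigma = (1 + 2) * (1 + 5) * (1 + 23) * (1 + 113) = 3 * 6 * 24 * 114 = 49248; answer 49248
Part 4: W3 = 49248; m = 7; total draws C(15,3) = 455; complement C(8,3) = 56; favorable 455 - 56 = 399; P = 57/65; answer 57/65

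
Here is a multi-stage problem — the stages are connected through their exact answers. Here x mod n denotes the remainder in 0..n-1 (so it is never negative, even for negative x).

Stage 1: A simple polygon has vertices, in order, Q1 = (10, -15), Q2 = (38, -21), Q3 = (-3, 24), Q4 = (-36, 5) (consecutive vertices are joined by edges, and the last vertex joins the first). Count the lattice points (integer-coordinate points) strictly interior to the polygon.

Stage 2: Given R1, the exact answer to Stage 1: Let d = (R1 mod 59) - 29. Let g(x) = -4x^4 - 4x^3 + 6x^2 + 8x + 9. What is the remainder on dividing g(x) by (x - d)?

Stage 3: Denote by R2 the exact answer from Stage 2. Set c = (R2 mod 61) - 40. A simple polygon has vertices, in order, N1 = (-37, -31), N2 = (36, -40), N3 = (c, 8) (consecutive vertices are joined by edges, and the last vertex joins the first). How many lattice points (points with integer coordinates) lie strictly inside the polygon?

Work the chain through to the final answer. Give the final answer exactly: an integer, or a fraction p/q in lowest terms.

Stage 1: cross terms: (10*-21 - 38*-15)=360, (38*24 - -3*-21)=849, (-3*5 - -36*24)=849, (-36*-15 - 10*5)=490; twice the area = |2548| = 2548; area = 1274; boundary points = 2 + 1 + 1 + 2 = 6; strictly interior points = area - boundary/2 + 1 = 1272; answer 1272
Stage 2: R1 = 1272; d = 4; remainder = value at the root: -4*(4)^4 - 4*(4)^3 + 6*(4)^2 + 8*(4)^1 + 9 = (-1024) + (-256) + (96) + (32) + (9) = -1143; answer -1143
Stage 3: R2 = -1143; c = -24; cross terms: (-37*-40 - 36*-31)=2596, (36*8 - -24*-40)=-672, (-24*-31 - -37*8)=1040; twice the area = |2964| = 2964; area = 1482; boundary points = 1 + 12 + 13 = 26; strictly interior points = area - boundary/2 + 1 = 1470; answer 1470

1470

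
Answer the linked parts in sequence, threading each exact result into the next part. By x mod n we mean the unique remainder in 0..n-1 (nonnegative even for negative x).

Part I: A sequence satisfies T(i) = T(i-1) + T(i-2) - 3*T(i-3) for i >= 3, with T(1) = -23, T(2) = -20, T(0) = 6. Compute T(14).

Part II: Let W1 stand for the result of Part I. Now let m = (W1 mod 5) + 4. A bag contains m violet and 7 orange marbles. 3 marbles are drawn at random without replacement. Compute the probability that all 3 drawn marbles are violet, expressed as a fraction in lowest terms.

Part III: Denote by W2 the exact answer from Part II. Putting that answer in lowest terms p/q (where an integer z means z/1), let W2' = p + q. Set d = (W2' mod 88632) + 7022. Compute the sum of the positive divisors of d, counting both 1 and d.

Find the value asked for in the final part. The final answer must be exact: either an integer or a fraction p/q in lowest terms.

Part I: T(3) = 1*(-20) + 1*(-23) - 3*(6) = -61; iterating: T(3)=-61, T(4)=-12, T(5)=-13, T(6)=158, T(7)=181, T(8)=378, T(9)=85, T(10)=-80, T(11)=-1129, T(12)=-1464, T(13)=-2353, T(14)=-430; answer -430
Part II: W1 = -430; m = 4; total draws C(11,3) = 165; favorable C(4,3) = 4; P = 4/165; answer 4/165
Part III: W2 = 4/165; threaded value p + q = 169; d = 7191; 7191 = 3^2 * 17 * 47; sigma = (1 + 3 + 9) * (1 + 17) * (1 + 47) = 13 * 18 * 48 = 11232; answer 11232

11232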